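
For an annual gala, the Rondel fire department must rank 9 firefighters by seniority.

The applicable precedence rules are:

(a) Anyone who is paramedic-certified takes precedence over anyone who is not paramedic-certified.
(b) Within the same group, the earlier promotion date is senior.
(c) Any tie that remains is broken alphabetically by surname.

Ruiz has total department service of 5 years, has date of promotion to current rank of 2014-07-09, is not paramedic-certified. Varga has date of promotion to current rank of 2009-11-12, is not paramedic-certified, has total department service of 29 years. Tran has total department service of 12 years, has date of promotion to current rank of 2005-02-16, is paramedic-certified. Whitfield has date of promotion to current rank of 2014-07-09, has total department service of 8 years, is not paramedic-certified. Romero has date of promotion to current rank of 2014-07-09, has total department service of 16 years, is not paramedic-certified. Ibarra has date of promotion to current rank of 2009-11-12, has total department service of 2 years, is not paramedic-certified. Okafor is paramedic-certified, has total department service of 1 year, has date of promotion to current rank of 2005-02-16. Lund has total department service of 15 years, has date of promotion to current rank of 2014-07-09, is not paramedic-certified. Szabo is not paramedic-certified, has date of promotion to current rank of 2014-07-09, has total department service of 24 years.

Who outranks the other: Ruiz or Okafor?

By the first rule: Okafor and Tran (both paramedic-certified); then Ibarra, Varga, Lund, Romero, Ruiz, Szabo and Whitfield (each not paramedic-certified).
Okafor and Tran both have date of promotion to current rank 2005-02-16, so the next rule applies.
Among Okafor and Tran, alphabetically by surname: Okafor before Tran.
Among Ibarra, Varga, Lund, Romero, Ruiz, Szabo and Whitfield, by date of promotion to current rank (earlier first): Ibarra and Varga (2009-11-12) before Lund, Romero, Ruiz, Szabo and Whitfield (2014-07-09).
Among Ibarra and Varga, alphabetically by surname: Ibarra before Varga.
Among Lund, Romero, Ruiz, Szabo and Whitfield, alphabetically by surname: Lund before Romero before Ruiz before Szabo before Whitfield.
So Okafor takes precedence.

Okafor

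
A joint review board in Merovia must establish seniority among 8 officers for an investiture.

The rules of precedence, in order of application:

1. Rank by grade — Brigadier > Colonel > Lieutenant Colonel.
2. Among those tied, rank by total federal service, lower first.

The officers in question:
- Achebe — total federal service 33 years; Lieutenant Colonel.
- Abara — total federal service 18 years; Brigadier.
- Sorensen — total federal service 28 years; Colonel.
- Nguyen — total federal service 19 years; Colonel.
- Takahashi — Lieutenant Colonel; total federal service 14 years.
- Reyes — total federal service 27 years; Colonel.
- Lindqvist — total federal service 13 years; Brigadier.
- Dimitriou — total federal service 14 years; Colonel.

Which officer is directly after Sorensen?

By grade: Lindqvist and Abara (Brigadier); then Dimitriou, Nguyen, Reyes and Sorensen (Colonel); then Takahashi and Achebe (Lieutenant Colonel).
Among Lindqvist and Abara, by total federal service (lower first): Lindqvist (13 years) before Abara (18 years).
Among Dimitriou, Nguyen, Reyes and Sorensen, by total federal service (lower first): Dimitriou (14 years) before Nguyen (19 years) before Reyes (27 years) before Sorensen (28 years).
Among Takahashi and Achebe, by total federal service (lower first): Takahashi (14 years) before Achebe (33 years).
Order: Lindqvist, Abara, Dimitriou, Nguyen, Reyes, Sorensen, Takahashi, Achebe.

Takahashi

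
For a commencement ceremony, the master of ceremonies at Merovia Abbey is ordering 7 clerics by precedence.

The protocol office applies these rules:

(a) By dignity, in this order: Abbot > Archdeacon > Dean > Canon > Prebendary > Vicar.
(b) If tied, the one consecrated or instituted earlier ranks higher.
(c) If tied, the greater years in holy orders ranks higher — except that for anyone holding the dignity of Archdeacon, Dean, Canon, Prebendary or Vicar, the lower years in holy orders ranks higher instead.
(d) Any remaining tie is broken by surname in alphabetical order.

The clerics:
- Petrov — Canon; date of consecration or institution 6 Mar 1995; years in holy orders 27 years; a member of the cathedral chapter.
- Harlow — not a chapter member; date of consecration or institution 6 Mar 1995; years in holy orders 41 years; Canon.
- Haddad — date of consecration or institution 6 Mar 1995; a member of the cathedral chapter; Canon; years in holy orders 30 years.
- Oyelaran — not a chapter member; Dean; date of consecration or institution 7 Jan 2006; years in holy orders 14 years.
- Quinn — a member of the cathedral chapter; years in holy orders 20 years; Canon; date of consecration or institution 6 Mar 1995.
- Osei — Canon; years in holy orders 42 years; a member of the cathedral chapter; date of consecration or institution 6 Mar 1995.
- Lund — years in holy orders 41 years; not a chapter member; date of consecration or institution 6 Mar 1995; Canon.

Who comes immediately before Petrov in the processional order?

Quinn

By dignity: Oyelaran (Dean); then Quinn, Petrov, Haddad, Harlow, Lund and Osei (Canon).
Quinn, Petrov, Haddad, Harlow, Lund and Osei all have date of consecration or institution 6 Mar 1995, so the next rule applies.
Among Quinn, Petrov, Haddad, Harlow, Lund and Osei, by years in holy orders (lower first) (reversed rule for this group): Quinn (20 years) before Petrov (27 years) before Haddad (30 years) before Harlow and Lund (41 years) before Osei (42 years).
Among Harlow and Lund, alphabetically by surname: Harlow before Lund.
Order: Oyelaran, Quinn, Petrov, Haddad, Harlow, Lund, Osei.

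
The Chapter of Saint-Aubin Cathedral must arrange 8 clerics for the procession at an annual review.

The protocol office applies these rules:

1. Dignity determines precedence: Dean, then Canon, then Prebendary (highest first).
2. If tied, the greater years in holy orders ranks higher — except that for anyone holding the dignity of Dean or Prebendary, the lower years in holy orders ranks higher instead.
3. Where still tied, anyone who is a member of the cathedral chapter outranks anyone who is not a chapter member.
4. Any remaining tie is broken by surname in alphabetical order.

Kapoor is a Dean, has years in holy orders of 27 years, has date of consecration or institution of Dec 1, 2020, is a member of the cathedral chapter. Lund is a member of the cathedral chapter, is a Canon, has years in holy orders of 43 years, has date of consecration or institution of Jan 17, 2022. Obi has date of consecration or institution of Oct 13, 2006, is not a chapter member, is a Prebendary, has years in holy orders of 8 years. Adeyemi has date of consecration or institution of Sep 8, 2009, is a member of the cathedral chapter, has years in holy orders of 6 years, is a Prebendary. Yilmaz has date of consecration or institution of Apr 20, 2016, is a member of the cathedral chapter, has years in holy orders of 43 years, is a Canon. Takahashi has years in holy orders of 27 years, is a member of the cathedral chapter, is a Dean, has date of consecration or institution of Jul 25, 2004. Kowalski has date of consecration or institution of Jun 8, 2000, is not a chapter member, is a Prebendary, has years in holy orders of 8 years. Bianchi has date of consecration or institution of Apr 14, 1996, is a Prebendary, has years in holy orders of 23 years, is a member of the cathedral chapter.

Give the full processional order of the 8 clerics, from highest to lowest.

Kapoor, Takahashi, Lund, Yilmaz, Adeyemi, Kowalski, Obi, Bianchi

By dignity: Kapoor and Takahashi (Dean); then Lund and Yilmaz (Canon); then Adeyemi, Kowalski, Obi and Bianchi (Prebendary).
Kapoor and Takahashi both have years in holy orders 27 years, so the next rule applies.
Kapoor and Takahashi are each a member of the cathedral chapter, so the next rule applies.
Among Kapoor and Takahashi, alphabetically by surname: Kapoor before Takahashi.
Lund and Yilmaz both have years in holy orders 43 years, so the next rule applies.
Lund and Yilmaz are each a member of the cathedral chapter, so the next rule applies.
Among Lund and Yilmaz, alphabetically by surname: Lund before Yilmaz.
Among Adeyemi, Kowalski, Obi and Bianchi, by years in holy orders (lower first) (reversed rule for this group): Adeyemi (6 years) before Kowalski and Obi (8 years) before Bianchi (23 years).
Kowalski and Obi are each not a chapter member, so the next rule applies.
Among Kowalski and Obi, alphabetically by surname: Kowalski before Obi.
Full order: Kapoor, Takahashi, Lund, Yilmaz, Adeyemi, Kowalski, Obi, Bianchi.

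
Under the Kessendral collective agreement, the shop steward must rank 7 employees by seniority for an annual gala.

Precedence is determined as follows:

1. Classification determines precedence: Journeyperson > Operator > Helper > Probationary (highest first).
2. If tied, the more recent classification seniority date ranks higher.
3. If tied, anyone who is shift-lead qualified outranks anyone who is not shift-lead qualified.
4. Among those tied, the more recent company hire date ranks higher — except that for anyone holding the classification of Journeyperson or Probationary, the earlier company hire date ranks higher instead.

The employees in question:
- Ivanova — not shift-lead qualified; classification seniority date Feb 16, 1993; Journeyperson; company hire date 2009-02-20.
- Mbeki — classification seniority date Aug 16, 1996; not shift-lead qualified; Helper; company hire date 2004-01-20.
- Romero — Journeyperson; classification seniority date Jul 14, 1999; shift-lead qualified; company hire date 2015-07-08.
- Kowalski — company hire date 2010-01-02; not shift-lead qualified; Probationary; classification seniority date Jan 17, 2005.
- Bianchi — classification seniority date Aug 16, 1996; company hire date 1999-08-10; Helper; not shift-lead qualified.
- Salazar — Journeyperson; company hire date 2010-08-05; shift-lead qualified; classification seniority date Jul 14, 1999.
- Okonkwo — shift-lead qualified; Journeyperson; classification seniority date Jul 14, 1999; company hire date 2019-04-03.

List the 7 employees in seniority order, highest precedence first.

Salazar, Romero, Okonkwo, Ivanova, Mbeki, Bianchi, Kowalski

By classification: Salazar, Romero, Okonkwo and Ivanova (Journeyperson); then Mbeki and Bianchi (Helper); then Kowalski (Probationary).
Among Salazar, Romero, Okonkwo and Ivanova, by classification seniority date (later first): Salazar, Romero and Okonkwo (Jul 14, 1999) before Ivanova (Feb 16, 1993).
Salazar, Romero and Okonkwo are each shift-lead qualified, so the next rule applies.
Among Salazar, Romero and Okonkwo, by company hire date (earlier first) (reversed rule for this group): Salazar (2010-08-05) before Romero (2015-07-08) before Okonkwo (2019-04-03).
Mbeki and Bianchi both have classification seniority date Aug 16, 1996, so the next rule applies.
Mbeki and Bianchi are each not shift-lead qualified, so the next rule applies.
Among Mbeki and Bianchi, by company hire date (later first): Mbeki (2004-01-20) before Bianchi (1999-08-10).
Full order: Salazar, Romero, Okonkwo, Ivanova, Mbeki, Bianchi, Kowalski.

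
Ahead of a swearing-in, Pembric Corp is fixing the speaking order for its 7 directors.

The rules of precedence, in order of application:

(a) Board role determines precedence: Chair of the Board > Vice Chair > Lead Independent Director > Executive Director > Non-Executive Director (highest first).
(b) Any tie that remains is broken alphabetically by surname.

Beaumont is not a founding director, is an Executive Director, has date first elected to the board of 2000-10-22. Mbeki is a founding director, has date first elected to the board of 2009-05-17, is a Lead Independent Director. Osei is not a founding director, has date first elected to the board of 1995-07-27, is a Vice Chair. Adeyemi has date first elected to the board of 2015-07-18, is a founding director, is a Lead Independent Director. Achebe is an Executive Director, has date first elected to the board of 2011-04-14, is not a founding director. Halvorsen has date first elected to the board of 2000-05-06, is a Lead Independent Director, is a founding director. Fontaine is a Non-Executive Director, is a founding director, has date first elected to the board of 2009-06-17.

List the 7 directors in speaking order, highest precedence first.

By board role: Osei (Vice Chair); then Adeyemi, Halvorsen and Mbeki (Lead Independent Director); then Achebe and Beaumont (Executive Director); then Fontaine (Non-Executive Director).
Among Adeyemi, Halvorsen and Mbeki, alphabetically by surname: Adeyemi before Halvorsen before Mbeki.
Among Achebe and Beaumont, alphabetically by surname: Achebe before Beaumont.
Full order: Osei, Adeyemi, Halvorsen, Mbeki, Achebe, Beaumont, Fontaine.

Osei, Adeyemi, Halvorsen, Mbeki, Achebe, Beaumont, Fontaine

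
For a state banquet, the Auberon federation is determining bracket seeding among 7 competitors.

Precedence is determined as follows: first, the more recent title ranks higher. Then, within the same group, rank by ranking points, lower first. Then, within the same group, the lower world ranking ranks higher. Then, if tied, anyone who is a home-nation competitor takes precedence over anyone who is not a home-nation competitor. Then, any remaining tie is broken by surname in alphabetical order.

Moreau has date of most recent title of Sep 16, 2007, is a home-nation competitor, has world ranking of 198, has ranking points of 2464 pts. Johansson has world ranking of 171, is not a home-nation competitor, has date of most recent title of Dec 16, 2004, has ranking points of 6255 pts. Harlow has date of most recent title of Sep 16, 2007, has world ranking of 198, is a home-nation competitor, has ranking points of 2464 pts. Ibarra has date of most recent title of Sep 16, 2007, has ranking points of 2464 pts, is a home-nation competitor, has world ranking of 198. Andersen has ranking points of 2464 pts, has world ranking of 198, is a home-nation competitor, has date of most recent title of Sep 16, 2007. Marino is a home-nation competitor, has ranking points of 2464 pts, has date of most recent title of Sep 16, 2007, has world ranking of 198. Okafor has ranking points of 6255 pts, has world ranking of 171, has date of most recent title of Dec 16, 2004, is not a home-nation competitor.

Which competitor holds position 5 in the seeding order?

Moreau

By date of most recent title (later first): Andersen, Harlow, Ibarra, Marino and Moreau (each Sep 16, 2007); then Johansson and Okafor (both Dec 16, 2004).
Andersen, Harlow, Ibarra, Marino and Moreau all have ranking points 2464 pts, so the next rule applies.
Andersen, Harlow, Ibarra, Marino and Moreau all have world ranking 198, so the next rule applies.
Andersen, Harlow, Ibarra, Marino and Moreau are each a home-nation competitor, so the next rule applies.
Among Andersen, Harlow, Ibarra, Marino and Moreau, alphabetically by surname: Andersen before Harlow before Ibarra before Marino before Moreau.
Johansson and Okafor both have ranking points 6255 pts, so the next rule applies.
Johansson and Okafor both have world ranking 171, so the next rule applies.
Johansson and Okafor are each not a home-nation competitor, so the next rule applies.
Among Johansson and Okafor, alphabetically by surname: Johansson before Okafor.
Order: Andersen, Harlow, Ibarra, Marino, Moreau, Johansson, Okafor.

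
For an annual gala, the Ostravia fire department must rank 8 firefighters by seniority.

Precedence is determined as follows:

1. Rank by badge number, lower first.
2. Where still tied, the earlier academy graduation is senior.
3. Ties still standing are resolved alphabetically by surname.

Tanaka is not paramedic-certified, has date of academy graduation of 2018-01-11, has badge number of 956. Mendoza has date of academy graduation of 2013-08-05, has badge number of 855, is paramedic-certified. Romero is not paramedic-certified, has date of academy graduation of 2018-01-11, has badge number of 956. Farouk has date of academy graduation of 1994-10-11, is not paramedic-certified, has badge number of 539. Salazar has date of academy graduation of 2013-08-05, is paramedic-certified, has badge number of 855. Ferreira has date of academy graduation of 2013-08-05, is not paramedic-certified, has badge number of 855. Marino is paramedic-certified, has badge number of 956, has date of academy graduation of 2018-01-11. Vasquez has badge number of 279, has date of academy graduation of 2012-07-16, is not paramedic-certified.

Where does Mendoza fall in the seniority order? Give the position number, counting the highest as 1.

4

By badge number (lower first): Vasquez (279); then Farouk (539); then Ferreira, Mendoza and Salazar (each 855); then Marino, Romero and Tanaka (each 956).
Ferreira, Mendoza and Salazar all have date of academy graduation 2013-08-05, so the next rule applies.
Among Ferreira, Mendoza and Salazar, alphabetically by surname: Ferreira before Mendoza before Salazar.
Marino, Romero and Tanaka all have date of academy graduation 2018-01-11, so the next rule applies.
Among Marino, Romero and Tanaka, alphabetically by surname: Marino before Romero before Tanaka.
Order: Vasquez, Farouk, Ferreira, Mendoza, Salazar, Marino, Romero, Tanaka. So position 4.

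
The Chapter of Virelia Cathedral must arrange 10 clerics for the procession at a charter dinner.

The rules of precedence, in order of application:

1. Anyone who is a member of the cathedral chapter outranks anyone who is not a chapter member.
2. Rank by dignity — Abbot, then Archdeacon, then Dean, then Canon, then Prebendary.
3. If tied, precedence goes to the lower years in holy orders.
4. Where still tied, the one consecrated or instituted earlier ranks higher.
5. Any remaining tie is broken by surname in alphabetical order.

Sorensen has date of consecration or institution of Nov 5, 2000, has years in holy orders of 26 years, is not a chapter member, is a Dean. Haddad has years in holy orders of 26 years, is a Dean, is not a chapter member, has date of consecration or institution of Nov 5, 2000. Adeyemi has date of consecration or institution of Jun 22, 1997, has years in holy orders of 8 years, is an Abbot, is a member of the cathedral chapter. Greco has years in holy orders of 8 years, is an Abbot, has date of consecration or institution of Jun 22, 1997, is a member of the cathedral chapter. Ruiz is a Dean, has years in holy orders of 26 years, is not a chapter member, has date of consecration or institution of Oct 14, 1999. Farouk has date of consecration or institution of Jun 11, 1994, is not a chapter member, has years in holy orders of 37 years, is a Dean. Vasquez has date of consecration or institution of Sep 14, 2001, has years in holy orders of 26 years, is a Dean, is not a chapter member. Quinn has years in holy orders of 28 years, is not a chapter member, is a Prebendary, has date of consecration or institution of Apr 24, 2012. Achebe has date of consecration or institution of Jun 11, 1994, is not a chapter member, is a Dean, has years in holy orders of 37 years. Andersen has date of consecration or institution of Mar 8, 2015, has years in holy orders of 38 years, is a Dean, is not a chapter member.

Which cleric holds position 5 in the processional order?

Sorensen

By the first rule: Adeyemi and Greco (both a member of the cathedral chapter); then Ruiz, Haddad, Sorensen, Vasquez, Achebe, Farouk, Andersen and Quinn (each not a chapter member).
Adeyemi and Greco are each Abbot, so the next rule applies.
Adeyemi and Greco both have years in holy orders 8 years, so the next rule applies.
Adeyemi and Greco both have date of consecration or institution Jun 22, 1997, so the next rule applies.
Among Adeyemi and Greco, alphabetically by surname: Adeyemi before Greco.
Among Ruiz, Haddad, Sorensen, Vasquez, Achebe, Farouk, Andersen and Quinn, by dignity: Ruiz, Haddad, Sorensen, Vasquez, Achebe, Farouk and Andersen (Dean) before Quinn (Prebendary).
Among Ruiz, Haddad, Sorensen, Vasquez, Achebe, Farouk and Andersen, by years in holy orders (lower first): Ruiz, Haddad, Sorensen and Vasquez (26 years) before Achebe and Farouk (37 years) before Andersen (38 years).
Among Ruiz, Haddad, Sorensen and Vasquez, by date of consecration or institution (earlier first): Ruiz (Oct 14, 1999) before Haddad and Sorensen (Nov 5, 2000) before Vasquez (Sep 14, 2001).
Among Haddad and Sorensen, alphabetically by surname: Haddad before Sorensen.
Achebe and Farouk both have date of consecration or institution Jun 11, 1994, so the next rule applies.
Among Achebe and Farouk, alphabetically by surname: Achebe before Farouk.
Order: Adeyemi, Greco, Ruiz, Haddad, Sorensen, Vasquez, Achebe, Farouk, Andersen, Quinn.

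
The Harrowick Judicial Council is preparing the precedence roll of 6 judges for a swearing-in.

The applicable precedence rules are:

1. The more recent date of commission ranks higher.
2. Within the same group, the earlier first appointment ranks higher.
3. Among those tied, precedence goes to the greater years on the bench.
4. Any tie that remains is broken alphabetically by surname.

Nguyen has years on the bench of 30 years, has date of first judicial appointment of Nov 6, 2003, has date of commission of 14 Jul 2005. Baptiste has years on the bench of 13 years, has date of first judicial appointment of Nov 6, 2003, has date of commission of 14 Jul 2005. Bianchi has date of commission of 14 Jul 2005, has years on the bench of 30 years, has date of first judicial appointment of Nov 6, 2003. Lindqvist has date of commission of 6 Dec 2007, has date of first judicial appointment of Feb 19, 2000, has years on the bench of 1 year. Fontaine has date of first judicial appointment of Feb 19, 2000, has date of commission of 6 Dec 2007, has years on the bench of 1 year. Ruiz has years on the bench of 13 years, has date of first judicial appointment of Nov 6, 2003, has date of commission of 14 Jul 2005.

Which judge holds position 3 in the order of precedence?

By date of commission (later first): Fontaine and Lindqvist (both 6 Dec 2007); then Bianchi, Nguyen, Baptiste and Ruiz (each 14 Jul 2005).
Fontaine and Lindqvist both have date of first judicial appointment Feb 19, 2000, so the next rule applies.
Fontaine and Lindqvist both have years on the bench 1 year, so the next rule applies.
Among Fontaine and Lindqvist, alphabetically by surname: Fontaine before Lindqvist.
Bianchi, Nguyen, Baptiste and Ruiz all have date of first judicial appointment Nov 6, 2003, so the next rule applies.
Among Bianchi, Nguyen, Baptiste and Ruiz, by years on the bench (higher first): Bianchi and Nguyen (30 years) before Baptiste and Ruiz (13 years).
Among Bianchi and Nguyen, alphabetically by surname: Bianchi before Nguyen.
Among Baptiste and Ruiz, alphabetically by surname: Baptiste before Ruiz.
Order: Fontaine, Lindqvist, Bianchi, Nguyen, Baptiste, Ruiz.

Bianchi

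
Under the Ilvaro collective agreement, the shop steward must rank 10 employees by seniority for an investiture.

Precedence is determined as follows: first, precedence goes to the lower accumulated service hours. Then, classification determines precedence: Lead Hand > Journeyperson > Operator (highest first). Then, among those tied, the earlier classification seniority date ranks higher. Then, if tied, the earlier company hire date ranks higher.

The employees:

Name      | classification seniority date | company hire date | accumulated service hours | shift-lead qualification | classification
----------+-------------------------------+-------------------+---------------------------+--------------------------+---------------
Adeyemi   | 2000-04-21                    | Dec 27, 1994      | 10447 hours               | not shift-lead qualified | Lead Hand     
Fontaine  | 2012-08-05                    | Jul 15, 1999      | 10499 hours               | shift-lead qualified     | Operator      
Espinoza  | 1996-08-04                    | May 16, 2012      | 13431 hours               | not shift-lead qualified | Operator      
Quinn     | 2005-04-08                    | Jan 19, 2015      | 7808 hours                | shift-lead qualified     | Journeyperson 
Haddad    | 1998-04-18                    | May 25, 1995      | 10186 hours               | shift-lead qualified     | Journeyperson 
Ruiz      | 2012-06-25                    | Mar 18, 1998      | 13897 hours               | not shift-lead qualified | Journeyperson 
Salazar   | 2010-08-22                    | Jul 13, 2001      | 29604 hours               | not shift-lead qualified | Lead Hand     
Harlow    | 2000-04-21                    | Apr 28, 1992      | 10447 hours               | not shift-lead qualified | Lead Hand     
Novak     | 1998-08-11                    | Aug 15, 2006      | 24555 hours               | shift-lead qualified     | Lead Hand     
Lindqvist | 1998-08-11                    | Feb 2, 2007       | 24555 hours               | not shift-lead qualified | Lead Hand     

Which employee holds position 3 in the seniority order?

Harlow

By accumulated service hours (lower first): Quinn (7808 hours); then Haddad (10186 hours); then Harlow and Adeyemi (both 10447 hours); then Fontaine (10499 hours); then Espinoza (13431 hours); then Ruiz (13897 hours); then Novak and Lindqvist (both 24555 hours); then Salazar (29604 hours).
Harlow and Adeyemi are each Lead Hand, so the next rule applies.
Harlow and Adeyemi both have classification seniority date 2000-04-21, so the next rule applies.
Among Harlow and Adeyemi, by company hire date (earlier first): Harlow (Apr 28, 1992) before Adeyemi (Dec 27, 1994).
Novak and Lindqvist are each Lead Hand, so the next rule applies.
Novak and Lindqvist both have classification seniority date 1998-08-11, so the next rule applies.
Among Novak and Lindqvist, by company hire date (earlier first): Novak (Aug 15, 2006) before Lindqvist (Feb 2, 2007).
Order: Quinn, Haddad, Harlow, Adeyemi, Fontaine, Espinoza, Ruiz, Novak, Lindqvist, Salazar.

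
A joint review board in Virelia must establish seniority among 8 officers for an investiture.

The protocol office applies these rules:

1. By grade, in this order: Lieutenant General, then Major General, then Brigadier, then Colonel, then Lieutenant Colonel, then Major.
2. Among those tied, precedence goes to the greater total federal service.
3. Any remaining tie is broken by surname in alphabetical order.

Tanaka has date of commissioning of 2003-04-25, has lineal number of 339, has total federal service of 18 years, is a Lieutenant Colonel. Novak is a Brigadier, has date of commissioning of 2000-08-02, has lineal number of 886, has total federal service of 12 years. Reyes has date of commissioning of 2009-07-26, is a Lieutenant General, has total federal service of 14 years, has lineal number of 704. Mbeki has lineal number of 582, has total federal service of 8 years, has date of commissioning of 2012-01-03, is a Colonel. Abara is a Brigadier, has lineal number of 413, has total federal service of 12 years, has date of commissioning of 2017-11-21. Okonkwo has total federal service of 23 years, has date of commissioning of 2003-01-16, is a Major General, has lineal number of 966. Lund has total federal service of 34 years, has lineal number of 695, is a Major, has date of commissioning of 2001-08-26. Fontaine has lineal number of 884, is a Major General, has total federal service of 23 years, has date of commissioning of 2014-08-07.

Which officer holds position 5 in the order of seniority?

By grade: Reyes (Lieutenant General); then Fontaine and Okonkwo (Major General); then Abara and Novak (Brigadier); then Mbeki (Colonel); then Tanaka (Lieutenant Colonel); then Lund (Major).
Fontaine and Okonkwo both have total federal service 23 years, so the next rule applies.
Among Fontaine and Okonkwo, alphabetically by surname: Fontaine before Okonkwo.
Abara and Novak both have total federal service 12 years, so the next rule applies.
Among Abara and Novak, alphabetically by surname: Abara before Novak.
Order: Reyes, Fontaine, Okonkwo, Abara, Novak, Mbeki, Tanaka, Lund.

Novak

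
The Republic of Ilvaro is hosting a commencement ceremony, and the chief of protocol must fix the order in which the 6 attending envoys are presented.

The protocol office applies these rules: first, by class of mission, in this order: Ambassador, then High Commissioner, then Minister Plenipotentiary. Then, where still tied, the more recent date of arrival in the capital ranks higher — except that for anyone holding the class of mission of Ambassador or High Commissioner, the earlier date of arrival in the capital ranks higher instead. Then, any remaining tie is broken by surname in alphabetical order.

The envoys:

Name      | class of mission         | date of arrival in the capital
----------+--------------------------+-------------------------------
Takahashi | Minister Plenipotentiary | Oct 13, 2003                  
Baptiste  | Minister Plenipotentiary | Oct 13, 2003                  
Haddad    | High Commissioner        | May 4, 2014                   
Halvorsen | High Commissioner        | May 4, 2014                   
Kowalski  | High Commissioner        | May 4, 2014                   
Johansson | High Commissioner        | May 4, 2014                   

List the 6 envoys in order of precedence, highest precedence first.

By class of mission: Haddad, Halvorsen, Johansson and Kowalski (High Commissioner); then Baptiste and Takahashi (Minister Plenipotentiary).
Haddad, Halvorsen, Johansson and Kowalski all have date of arrival in the capital May 4, 2014, so the next rule applies.
Among Haddad, Halvorsen, Johansson and Kowalski, alphabetically by surname: Haddad before Halvorsen before Johansson before Kowalski.
Baptiste and Takahashi both have date of arrival in the capital Oct 13, 2003, so the next rule applies.
Among Baptiste and Takahashi, alphabetically by surname: Baptiste before Takahashi.
Full order: Haddad, Halvorsen, Johansson, Kowalski, Baptiste, Takahashi.

Haddad, Halvorsen, Johansson, Kowalski, Baptiste, Takahashi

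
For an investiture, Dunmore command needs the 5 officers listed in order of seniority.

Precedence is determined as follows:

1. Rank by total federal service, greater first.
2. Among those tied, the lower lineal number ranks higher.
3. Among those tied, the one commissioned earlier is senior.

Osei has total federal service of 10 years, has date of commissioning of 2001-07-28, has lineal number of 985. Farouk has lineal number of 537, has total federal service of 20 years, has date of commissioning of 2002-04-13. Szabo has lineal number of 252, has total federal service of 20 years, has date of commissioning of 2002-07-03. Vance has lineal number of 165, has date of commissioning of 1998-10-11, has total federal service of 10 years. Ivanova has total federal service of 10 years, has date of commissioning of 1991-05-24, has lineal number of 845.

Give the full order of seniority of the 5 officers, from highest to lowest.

Szabo, Farouk, Vance, Ivanova, Osei

By total federal service (higher first): Szabo and Farouk (both 20 years); then Vance, Ivanova and Osei (each 10 years).
Among Szabo and Farouk, by lineal number (lower first): Szabo (252) before Farouk (537).
Among Vance, Ivanova and Osei, by lineal number (lower first): Vance (165) before Ivanova (845) before Osei (985).
Full order: Szabo, Farouk, Vance, Ivanova, Osei.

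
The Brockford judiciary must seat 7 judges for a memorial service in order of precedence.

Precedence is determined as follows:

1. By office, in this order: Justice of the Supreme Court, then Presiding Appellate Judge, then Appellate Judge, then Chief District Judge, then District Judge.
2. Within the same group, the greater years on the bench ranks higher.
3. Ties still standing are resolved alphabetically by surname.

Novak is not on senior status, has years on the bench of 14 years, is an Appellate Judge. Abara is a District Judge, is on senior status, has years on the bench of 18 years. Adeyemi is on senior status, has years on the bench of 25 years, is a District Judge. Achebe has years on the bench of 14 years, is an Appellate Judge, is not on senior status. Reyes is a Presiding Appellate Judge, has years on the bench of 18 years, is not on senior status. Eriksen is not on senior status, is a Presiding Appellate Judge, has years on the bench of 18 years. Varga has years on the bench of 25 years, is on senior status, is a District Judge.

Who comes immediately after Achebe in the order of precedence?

By office: Eriksen and Reyes (Presiding Appellate Judge); then Achebe and Novak (Appellate Judge); then Adeyemi, Varga and Abara (District Judge).
Eriksen and Reyes both have years on the bench 18 years, so the next rule applies.
Among Eriksen and Reyes, alphabetically by surname: Eriksen before Reyes.
Achebe and Novak both have years on the bench 14 years, so the next rule applies.
Among Achebe and Novak, alphabetically by surname: Achebe before Novak.
Among Adeyemi, Varga and Abara, by years on the bench (higher first): Adeyemi and Varga (25 years) before Abara (18 years).
Among Adeyemi and Varga, alphabetically by surname: Adeyemi before Varga.
Order: Eriksen, Reyes, Achebe, Novak, Adeyemi, Varga, Abara.

Novak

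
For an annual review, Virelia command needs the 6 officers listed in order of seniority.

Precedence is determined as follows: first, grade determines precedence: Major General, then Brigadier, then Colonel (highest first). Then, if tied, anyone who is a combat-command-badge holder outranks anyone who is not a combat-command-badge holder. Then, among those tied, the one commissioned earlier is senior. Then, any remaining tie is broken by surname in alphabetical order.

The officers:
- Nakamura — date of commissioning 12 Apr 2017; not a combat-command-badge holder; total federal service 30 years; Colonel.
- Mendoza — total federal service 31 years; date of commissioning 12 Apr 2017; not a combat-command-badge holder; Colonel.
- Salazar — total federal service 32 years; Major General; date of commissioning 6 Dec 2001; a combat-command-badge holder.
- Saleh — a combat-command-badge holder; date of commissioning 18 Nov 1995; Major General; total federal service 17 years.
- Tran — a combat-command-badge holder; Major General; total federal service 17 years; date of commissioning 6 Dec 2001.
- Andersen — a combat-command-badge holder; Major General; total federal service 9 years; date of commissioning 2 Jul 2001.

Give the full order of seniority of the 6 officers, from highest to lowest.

Saleh, Andersen, Salazar, Tran, Mendoza, Nakamura

By grade: Saleh, Andersen, Salazar and Tran (Major General); then Mendoza and Nakamura (Colonel).
Saleh, Andersen, Salazar and Tran are each a combat-command-badge holder, so the next rule applies.
Among Saleh, Andersen, Salazar and Tran, by date of commissioning (earlier first): Saleh (18 Nov 1995) before Andersen (2 Jul 2001) before Salazar and Tran (6 Dec 2001).
Among Salazar and Tran, alphabetically by surname: Salazar before Tran.
Mendoza and Nakamura are each not a combat-command-badge holder, so the next rule applies.
Mendoza and Nakamura both have date of commissioning 12 Apr 2017, so the next rule applies.
Among Mendoza and Nakamura, alphabetically by surname: Mendoza before Nakamura.
Full order: Saleh, Andersen, Salazar, Tran, Mendoza, Nakamura.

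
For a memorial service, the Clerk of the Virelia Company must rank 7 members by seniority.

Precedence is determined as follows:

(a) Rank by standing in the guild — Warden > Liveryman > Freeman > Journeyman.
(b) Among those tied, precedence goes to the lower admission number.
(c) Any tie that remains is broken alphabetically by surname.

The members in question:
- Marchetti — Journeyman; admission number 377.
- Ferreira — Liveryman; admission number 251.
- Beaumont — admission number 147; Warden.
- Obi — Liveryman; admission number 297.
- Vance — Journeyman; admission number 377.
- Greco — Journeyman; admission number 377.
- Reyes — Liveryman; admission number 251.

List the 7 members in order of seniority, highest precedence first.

By standing in the guild: Beaumont (Warden); then Ferreira, Reyes and Obi (Liveryman); then Greco, Marchetti and Vance (Journeyman).
Among Ferreira, Reyes and Obi, by admission number (lower first): Ferreira and Reyes (251) before Obi (297).
Among Ferreira and Reyes, alphabetically by surname: Ferreira before Reyes.
Greco, Marchetti and Vance all have admission number 377, so the next rule applies.
Among Greco, Marchetti and Vance, alphabetically by surname: Greco before Marchetti before Vance.
Full order: Beaumont, Ferreira, Reyes, Obi, Greco, Marchetti, Vance.

Beaumont, Ferreira, Reyes, Obi, Greco, Marchetti, Vance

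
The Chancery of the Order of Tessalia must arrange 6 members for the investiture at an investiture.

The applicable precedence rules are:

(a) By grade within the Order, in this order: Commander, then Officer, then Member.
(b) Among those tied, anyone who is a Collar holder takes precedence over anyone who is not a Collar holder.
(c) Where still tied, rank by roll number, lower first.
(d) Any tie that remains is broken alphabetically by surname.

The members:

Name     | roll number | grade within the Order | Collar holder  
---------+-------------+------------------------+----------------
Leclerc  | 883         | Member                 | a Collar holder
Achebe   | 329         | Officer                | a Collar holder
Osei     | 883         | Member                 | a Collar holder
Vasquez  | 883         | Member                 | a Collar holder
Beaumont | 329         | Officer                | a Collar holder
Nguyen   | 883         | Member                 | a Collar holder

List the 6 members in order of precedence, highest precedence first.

Achebe, Beaumont, Leclerc, Nguyen, Osei, Vasquez

By grade within the Order: Achebe and Beaumont (Officer); then Leclerc, Nguyen, Osei and Vasquez (Member).
Achebe and Beaumont are each a Collar holder, so the next rule applies.
Achebe and Beaumont both have roll number 329, so the next rule applies.
Among Achebe and Beaumont, alphabetically by surname: Achebe before Beaumont.
Leclerc, Nguyen, Osei and Vasquez are each a Collar holder, so the next rule applies.
Leclerc, Nguyen, Osei and Vasquez all have roll number 883, so the next rule applies.
Among Leclerc, Nguyen, Osei and Vasquez, alphabetically by surname: Leclerc before Nguyen before Osei before Vasquez.
Full order: Achebe, Beaumont, Leclerc, Nguyen, Osei, Vasquez.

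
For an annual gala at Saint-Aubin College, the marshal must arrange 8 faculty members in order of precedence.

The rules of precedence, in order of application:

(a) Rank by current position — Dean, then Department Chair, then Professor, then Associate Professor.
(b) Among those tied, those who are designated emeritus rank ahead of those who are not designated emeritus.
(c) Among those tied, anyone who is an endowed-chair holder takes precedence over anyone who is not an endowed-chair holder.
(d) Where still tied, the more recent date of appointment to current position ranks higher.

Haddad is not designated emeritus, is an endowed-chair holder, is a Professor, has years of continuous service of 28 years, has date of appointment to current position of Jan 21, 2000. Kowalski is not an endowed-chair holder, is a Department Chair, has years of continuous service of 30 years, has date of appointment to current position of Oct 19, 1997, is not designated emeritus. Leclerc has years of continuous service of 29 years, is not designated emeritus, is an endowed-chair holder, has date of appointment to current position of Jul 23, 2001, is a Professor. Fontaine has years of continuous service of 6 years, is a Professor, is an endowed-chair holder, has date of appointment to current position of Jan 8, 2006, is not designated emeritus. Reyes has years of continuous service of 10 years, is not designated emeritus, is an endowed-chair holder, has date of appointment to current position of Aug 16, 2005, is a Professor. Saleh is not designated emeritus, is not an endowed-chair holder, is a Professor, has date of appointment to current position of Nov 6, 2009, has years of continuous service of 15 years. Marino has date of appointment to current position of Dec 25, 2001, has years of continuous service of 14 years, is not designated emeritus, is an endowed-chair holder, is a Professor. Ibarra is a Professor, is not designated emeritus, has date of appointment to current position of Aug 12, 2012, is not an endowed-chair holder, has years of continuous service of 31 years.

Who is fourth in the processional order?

Marino

By current position: Kowalski (Department Chair); then Fontaine, Reyes, Marino, Leclerc, Haddad, Ibarra and Saleh (Professor).
Fontaine, Reyes, Marino, Leclerc, Haddad, Ibarra and Saleh are each not designated emeritus, so the next rule applies.
Among Fontaine, Reyes, Marino, Leclerc, Haddad, Ibarra and Saleh, an endowed-chair holder before not an endowed-chair holder: Fontaine, Reyes, Marino, Leclerc and Haddad (an endowed-chair holder) before Ibarra and Saleh (not an endowed-chair holder).
Among Fontaine, Reyes, Marino, Leclerc and Haddad, by date of appointment to current position (later first): Fontaine (Jan 8, 2006) before Reyes (Aug 16, 2005) before Marino (Dec 25, 2001) before Leclerc (Jul 23, 2001) before Haddad (Jan 21, 2000).
Among Ibarra and Saleh, by date of appointment to current position (later first): Ibarra (Aug 12, 2012) before Saleh (Nov 6, 2009).
Order: Kowalski, Fontaine, Reyes, Marino, Leclerc, Haddad, Ibarra, Saleh.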